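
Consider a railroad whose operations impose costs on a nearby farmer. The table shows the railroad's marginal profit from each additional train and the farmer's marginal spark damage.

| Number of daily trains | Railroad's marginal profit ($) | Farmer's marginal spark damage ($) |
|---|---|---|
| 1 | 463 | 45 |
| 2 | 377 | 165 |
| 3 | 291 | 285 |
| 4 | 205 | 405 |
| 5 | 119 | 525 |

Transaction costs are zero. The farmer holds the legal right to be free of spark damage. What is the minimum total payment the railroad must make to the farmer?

$495

Efficient level: marginal profit ≥ marginal spark damage through level 3, so k* = 3.
With the farmer holding the right, the railroad must at least compensate total damage at k*: 45 + 165 + 285 = 495.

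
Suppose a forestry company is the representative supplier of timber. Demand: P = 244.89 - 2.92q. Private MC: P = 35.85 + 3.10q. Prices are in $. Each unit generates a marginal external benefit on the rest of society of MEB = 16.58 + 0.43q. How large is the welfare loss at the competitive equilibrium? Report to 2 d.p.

Market equilibrium (private): 35.85 + 3.10q = 244.89 - 2.92q → q_m = 34.7243.
Social marginal cost = private MC − MEB = 19.27 + 2.67q.
Set SMC = demand: 19.27 + 2.67q = 244.89 - 2.92q → q* = 40.3614.
The loss is the area between SMC and demand from q* to q_m; with linear curves that's a triangle of height MEB(q_m).
DWL = ½ × 5.6371 × 31.5114 = 88.8165.

DWL = $88.82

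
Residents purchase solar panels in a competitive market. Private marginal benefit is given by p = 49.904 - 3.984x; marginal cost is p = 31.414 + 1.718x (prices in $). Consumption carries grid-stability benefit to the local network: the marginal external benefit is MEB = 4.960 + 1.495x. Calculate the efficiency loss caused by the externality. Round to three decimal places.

DWL = $11.433

Market equilibrium (private): 31.414 + 1.718x = 49.904 - 3.984x → x_m = 3.2427.
Social marginal benefit = demand + MEB = 54.864 - 2.489x.
Set SMB = MC: 54.864 - 2.489x = 31.414 + 1.718x → x* = 5.5740.
The loss is the area between SMB and MC from x* to x_m; with linear curves that's a triangle of height MEB(x_m).
DWL = ½ × 2.3313 × 9.8079 = 11.4326.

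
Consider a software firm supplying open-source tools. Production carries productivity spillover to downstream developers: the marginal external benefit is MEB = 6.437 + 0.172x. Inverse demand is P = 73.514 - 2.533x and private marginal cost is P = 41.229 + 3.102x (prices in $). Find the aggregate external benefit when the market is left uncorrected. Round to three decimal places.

$39.703

Market equilibrium (private): 41.229 + 3.102x = 73.514 - 2.533x → x_m = 5.7294.
Total external benefit = ∫₀^{x_m} (6.437 + 0.172x) dx = 6.437×5.7294 + ½×0.172×5.7294² = 39.7032.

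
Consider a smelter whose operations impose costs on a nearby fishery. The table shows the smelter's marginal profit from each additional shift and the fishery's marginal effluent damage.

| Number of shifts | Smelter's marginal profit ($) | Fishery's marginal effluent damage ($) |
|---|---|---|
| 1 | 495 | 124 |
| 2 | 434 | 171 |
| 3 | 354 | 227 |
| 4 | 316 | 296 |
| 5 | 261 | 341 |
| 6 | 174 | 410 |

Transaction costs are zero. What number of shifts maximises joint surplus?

Bargaining reaches the level where marginal profit last exceeds marginal effluent damage.
That holds through level 4 (316 ≥ 296) but not at 5 (261 < 341).

4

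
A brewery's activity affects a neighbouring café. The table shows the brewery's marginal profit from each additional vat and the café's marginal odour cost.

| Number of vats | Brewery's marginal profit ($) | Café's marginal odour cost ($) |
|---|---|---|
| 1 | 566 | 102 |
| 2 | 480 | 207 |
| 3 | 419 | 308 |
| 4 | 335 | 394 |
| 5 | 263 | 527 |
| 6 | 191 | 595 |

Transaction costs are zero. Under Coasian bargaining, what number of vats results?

Bargaining reaches the level where marginal profit last exceeds marginal odour cost.
That holds through level 3 (419 ≥ 308) but not at 4 (335 < 394).

3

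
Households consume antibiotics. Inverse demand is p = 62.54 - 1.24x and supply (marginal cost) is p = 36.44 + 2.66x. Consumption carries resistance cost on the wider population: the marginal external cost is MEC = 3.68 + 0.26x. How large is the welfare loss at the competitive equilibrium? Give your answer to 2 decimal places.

Market equilibrium (private): 36.44 + 2.66x = 62.54 - 1.24x → x_m = 6.6923.
Social marginal benefit = demand − MEC = 58.86 - 1.50x.
Set SMB = MC: 58.86 - 1.50x = 36.44 + 2.66x → x* = 5.3894.
Height of the DWL triangle at x_m is MC(x_m) − SMB(x_m) = MEC(x_m) = 5.4200.
DWL = ½ × 1.3029 × 5.4200 = 3.5309.

DWL = 3.53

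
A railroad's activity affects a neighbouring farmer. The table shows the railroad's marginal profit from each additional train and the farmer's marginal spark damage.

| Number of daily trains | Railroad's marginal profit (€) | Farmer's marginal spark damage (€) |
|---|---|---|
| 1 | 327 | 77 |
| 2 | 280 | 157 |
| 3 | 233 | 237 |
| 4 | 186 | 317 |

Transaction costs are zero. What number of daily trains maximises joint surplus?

Bargaining reaches the level where marginal profit last exceeds marginal spark damage.
That holds through level 2 (280 ≥ 157) but not at 3 (233 < 237).

2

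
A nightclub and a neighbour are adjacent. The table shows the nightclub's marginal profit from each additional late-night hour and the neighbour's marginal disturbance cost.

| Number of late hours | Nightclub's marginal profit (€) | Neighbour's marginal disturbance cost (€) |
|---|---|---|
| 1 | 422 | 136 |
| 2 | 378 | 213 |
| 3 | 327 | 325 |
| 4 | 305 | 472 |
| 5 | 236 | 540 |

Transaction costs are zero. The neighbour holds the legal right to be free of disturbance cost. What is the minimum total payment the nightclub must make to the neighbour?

€674

Efficient level: marginal profit ≥ marginal disturbance cost through level 3, so k* = 3.
With the neighbour holding the right, the nightclub must at least compensate total damage at k*: 136 + 213 + 325 = 674.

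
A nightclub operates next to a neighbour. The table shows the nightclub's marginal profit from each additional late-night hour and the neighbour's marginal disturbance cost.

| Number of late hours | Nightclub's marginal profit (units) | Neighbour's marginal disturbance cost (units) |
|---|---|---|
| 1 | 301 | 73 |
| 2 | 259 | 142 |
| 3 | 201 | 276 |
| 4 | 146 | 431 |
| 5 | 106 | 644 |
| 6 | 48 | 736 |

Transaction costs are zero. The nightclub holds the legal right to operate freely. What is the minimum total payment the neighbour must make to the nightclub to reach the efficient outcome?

501

Left alone the nightclub would choose level 6 (marginal profit stays positive).
Efficient level: k* = 2 (marginal profit ≥ marginal disturbance cost through 2).
The neighbour must at least cover the nightclub's forgone profit from cutting 6→2: 201 + 146 + 106 + 48 = 501.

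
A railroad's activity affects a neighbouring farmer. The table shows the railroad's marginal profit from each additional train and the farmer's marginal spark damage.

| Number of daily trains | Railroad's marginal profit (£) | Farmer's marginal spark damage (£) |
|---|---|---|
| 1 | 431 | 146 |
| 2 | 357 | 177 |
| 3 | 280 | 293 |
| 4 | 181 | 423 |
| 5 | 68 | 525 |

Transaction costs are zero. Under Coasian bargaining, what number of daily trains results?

2

Bargaining reaches the level where marginal profit last exceeds marginal spark damage.
That holds through level 2 (357 ≥ 177) but not at 3 (280 < 293).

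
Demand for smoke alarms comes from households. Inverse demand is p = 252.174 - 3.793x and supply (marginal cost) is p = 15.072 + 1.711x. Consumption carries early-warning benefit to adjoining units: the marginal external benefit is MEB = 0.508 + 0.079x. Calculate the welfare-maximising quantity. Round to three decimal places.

Social marginal benefit = demand + MEB = 252.682 - 3.714x.
Set SMB = MC: 252.682 - 3.714x = 15.072 + 1.711x → x* = 43.7991.

x* = 43.799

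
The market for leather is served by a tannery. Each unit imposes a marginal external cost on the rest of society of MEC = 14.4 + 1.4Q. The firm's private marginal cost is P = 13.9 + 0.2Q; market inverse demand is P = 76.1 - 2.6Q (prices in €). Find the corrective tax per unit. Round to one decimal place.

Social marginal cost = private MC + MEC = 28.3 + 1.6Q.
Set SMC = demand: 28.3 + 1.6Q = 76.1 - 2.6Q → Q* = 11.3810.
The Pigouvian tax equals MEC at Q*: 14.4 + 1.4×11.3810 = 30.3334.

tax = €30.3 per unit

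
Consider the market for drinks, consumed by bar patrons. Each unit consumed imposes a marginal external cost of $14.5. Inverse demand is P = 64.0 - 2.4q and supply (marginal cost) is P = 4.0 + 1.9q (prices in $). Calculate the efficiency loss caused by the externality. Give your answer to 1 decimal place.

DWL = $24.4

Market equilibrium (private): 4.0 + 1.9q = 64.0 - 2.4q → q_m = 13.9535.
Social marginal benefit = demand − MEC = 49.5 - 2.4q.
Set SMB = MC: 49.5 - 2.4q = 4.0 + 1.9q → q* = 10.5814.
The welfare-loss triangle has base |q_m − q*| and height MEC(q_m) (the vertical gap between SMB and MC is zero at q* and MEC at q_m).
DWL = ½ × 3.3721 × 14.5000 = 24.4477.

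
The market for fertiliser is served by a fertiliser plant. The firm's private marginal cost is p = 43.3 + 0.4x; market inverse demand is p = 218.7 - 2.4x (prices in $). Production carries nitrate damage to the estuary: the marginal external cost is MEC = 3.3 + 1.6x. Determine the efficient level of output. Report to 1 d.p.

x* = 39.1

Social marginal cost = private MC + MEC = 46.6 + 2.0x.
Set SMC = demand: 46.6 + 2.0x = 218.7 - 2.4x → x* = 39.1136.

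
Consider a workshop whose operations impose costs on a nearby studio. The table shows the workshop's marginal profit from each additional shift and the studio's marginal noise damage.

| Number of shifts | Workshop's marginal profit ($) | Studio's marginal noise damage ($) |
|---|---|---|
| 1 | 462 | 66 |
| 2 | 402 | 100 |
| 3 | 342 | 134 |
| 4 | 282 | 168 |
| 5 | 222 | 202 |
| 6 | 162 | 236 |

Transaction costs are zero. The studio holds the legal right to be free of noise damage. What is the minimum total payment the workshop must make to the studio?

$670

Efficient level: marginal profit ≥ marginal noise damage through level 5, so k* = 5.
With the studio holding the right, the workshop must at least compensate total damage at k*: 66 + 100 + 134 + 168 + 202 = 670.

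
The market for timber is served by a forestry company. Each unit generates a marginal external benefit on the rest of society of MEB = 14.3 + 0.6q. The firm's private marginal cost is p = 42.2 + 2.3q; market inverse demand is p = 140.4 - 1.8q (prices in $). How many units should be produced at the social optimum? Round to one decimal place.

Social marginal cost = private MC − MEB = 27.9 + 1.7q.
Set SMC = demand: 27.9 + 1.7q = 140.4 - 1.8q → q* = 32.1429.

q* = 32.1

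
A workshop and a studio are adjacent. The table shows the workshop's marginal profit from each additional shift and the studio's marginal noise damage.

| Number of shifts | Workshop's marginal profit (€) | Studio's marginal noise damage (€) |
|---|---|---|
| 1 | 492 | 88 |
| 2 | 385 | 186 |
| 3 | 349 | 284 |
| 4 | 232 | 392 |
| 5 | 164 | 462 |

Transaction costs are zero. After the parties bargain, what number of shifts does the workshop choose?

Bargaining reaches the level where marginal profit last exceeds marginal noise damage.
That holds through level 3 (349 ≥ 284) but not at 4 (232 < 392).

3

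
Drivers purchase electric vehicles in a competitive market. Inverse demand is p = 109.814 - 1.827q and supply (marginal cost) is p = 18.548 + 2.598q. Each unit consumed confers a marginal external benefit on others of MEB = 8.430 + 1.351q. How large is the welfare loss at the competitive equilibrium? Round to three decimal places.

Market equilibrium (private): 18.548 + 2.598q = 109.814 - 1.827q → q_m = 20.6251.
Social marginal benefit = demand + MEB = 118.244 - 0.476q.
Set SMB = MC: 118.244 - 0.476q = 18.548 + 2.598q → q* = 32.4320.
Between q* and q_m the wedge SMB − MC runs linearly from 0 to MEB(q_m), so the loss is a triangle.
DWL = ½ × 11.8069 × 36.2945 = 214.2628.

DWL = 214.263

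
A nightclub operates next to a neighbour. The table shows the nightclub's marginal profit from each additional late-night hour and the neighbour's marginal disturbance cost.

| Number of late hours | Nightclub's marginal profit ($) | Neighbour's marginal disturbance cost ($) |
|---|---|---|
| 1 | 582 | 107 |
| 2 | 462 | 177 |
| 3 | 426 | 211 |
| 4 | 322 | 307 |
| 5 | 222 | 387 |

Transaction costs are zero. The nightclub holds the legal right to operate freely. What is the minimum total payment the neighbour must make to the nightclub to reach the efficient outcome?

Left alone the nightclub would choose level 5 (marginal profit stays positive).
Efficient level: k* = 4 (marginal profit ≥ marginal disturbance cost through 4).
The neighbour must at least cover the nightclub's forgone profit from cutting 5→4: 222 = 222.

$222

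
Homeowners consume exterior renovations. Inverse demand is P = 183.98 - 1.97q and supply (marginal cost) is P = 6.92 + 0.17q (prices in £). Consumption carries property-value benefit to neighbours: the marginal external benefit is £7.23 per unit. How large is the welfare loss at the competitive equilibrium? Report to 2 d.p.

DWL = £12.21

Market equilibrium (private): 6.92 + 0.17q = 183.98 - 1.97q → q_m = 82.7383.
Social marginal benefit = demand + MEB = 191.21 - 1.97q.
Set SMB = MC: 191.21 - 1.97q = 6.92 + 0.17q → q* = 86.1168.
The loss is the area between SMB and MC from q* to q_m; with linear curves that's a triangle of height MEB(q_m).
DWL = ½ × 3.3785 × 7.2300 = 12.2133.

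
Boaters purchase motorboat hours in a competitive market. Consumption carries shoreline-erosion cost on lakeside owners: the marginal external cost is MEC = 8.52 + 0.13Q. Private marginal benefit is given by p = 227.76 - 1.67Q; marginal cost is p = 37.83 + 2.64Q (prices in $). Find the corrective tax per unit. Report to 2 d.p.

Social marginal benefit = demand − MEC = 219.24 - 1.80Q.
Set SMB = MC: 219.24 - 1.80Q = 37.83 + 2.64Q → Q* = 40.8581.
The Pigouvian tax equals MEC at Q*: 8.52 + 0.13×40.8581 = 13.8316.

tax = $13.83 per unit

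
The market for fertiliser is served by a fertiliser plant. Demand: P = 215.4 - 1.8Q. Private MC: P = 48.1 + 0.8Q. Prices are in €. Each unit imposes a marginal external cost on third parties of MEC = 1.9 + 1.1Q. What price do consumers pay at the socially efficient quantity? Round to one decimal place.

Social marginal cost = private MC + MEC = 50.0 + 1.9Q.
Set SMC = demand: 50.0 + 1.9Q = 215.4 - 1.8Q → Q* = 44.7027.
Consumer price on the demand curve at Q*: 215.4 − 1.8×44.7027 = 134.9351.

P = €134.9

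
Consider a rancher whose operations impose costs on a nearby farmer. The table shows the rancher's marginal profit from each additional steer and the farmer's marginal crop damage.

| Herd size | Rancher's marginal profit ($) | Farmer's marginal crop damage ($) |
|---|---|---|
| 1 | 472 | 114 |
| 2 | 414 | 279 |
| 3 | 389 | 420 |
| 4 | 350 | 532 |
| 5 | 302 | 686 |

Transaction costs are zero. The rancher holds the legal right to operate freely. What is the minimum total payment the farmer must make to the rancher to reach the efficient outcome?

Left alone the rancher would choose level 5 (marginal profit stays positive).
Efficient level: k* = 2 (marginal profit ≥ marginal crop damage through 2).
The farmer must at least cover the rancher's forgone profit from cutting 5→2: 389 + 350 + 302 = 1041.

$1041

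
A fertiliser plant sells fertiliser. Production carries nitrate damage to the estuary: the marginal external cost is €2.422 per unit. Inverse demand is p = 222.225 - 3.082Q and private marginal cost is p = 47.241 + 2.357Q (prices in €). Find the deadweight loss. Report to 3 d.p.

Market equilibrium (private): 47.241 + 2.357Q = 222.225 - 3.082Q → Q_m = 32.1721.
Social marginal cost = private MC + MEC = 49.663 + 2.357Q.
Set SMC = demand: 49.663 + 2.357Q = 222.225 - 3.082Q → Q* = 31.7268.
The loss is the area between SMC and demand from Q* to Q_m; with linear curves that's a triangle of height MEC(Q_m).
DWL = ½ × 0.4453 × 2.4220 = 0.5393.

DWL = €0.539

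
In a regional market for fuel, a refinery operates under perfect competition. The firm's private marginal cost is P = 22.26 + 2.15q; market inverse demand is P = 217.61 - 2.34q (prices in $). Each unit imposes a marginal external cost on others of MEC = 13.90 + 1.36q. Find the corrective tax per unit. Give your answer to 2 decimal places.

tax = $56.08 per unit

Social marginal cost = private MC + MEC = 36.16 + 3.51q.
Set SMC = demand: 36.16 + 3.51q = 217.61 - 2.34q → q* = 31.0171.
The Pigouvian tax equals MEC at q*: 13.90 + 1.36×31.0171 = 56.0833.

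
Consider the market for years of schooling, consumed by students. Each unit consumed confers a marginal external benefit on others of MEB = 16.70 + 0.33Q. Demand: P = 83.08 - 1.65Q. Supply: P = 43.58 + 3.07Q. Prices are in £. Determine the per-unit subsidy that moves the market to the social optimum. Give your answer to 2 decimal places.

subsidy = £20.92 per unit

Social marginal benefit = demand + MEB = 99.78 - 1.32Q.
Set SMB = MC: 99.78 - 1.32Q = 43.58 + 3.07Q → Q* = 12.8018.
The Pigouvian subsidy equals MEB at Q*: 16.70 + 0.33×12.8018 = 20.9246.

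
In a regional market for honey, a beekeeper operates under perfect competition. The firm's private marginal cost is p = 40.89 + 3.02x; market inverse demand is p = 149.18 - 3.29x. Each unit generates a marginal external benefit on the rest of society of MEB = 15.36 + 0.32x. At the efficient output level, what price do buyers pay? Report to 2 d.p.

P = 81.27

Social marginal cost = private MC − MEB = 25.53 + 2.70x.
Set SMC = demand: 25.53 + 2.70x = 149.18 - 3.29x → x* = 20.6427.
Consumer price on the demand curve at x*: 149.18 − 3.29×20.6427 = 81.2655.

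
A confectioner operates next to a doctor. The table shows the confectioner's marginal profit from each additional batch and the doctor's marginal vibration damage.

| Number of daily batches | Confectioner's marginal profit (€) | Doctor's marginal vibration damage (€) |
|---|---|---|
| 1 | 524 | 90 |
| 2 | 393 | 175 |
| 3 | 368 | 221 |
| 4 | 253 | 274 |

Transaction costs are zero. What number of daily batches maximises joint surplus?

Bargaining reaches the level where marginal profit last exceeds marginal vibration damage.
That holds through level 3 (368 ≥ 221) but not at 4 (253 < 274).

3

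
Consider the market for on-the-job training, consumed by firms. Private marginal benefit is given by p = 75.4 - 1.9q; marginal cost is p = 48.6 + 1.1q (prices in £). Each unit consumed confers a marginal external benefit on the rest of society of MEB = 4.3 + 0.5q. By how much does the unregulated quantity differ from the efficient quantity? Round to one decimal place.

Market equilibrium (private): 48.6 + 1.1q = 75.4 - 1.9q → q_m = 8.9333.
Social marginal benefit = demand + MEB = 79.7 - 1.4q.
Set SMB = MC: 79.7 - 1.4q = 48.6 + 1.1q → q* = 12.4400.
Gap = |8.9333 − 12.4400| = 3.5067.

3.5 units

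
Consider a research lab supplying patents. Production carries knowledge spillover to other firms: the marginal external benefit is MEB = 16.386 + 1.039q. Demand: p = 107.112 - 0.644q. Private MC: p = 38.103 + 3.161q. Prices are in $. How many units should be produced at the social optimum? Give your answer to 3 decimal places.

Social marginal cost = private MC − MEB = 21.717 + 2.122q.
Set SMC = demand: 21.717 + 2.122q = 107.112 - 0.644q → q* = 30.8731.

q* = 30.873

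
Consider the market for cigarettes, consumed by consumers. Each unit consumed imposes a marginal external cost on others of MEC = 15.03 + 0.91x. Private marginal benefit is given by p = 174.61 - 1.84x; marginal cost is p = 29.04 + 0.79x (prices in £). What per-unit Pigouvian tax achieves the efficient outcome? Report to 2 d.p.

Social marginal benefit = demand − MEC = 159.58 - 2.75x.
Set SMB = MC: 159.58 - 2.75x = 29.04 + 0.79x → x* = 36.8757.
The Pigouvian tax equals MEC at x*: 15.03 + 0.91×36.8757 = 48.5869.

tax = £48.59 per unit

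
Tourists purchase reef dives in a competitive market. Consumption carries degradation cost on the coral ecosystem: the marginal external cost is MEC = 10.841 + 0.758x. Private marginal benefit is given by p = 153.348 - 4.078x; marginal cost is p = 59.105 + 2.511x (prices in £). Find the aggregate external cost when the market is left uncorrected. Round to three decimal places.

Market equilibrium (private): 59.105 + 2.511x = 153.348 - 4.078x → x_m = 14.3031.
Total external cost = ∫₀^{x_m} (10.841 + 0.758x) dx = 10.841×14.3031 + ½×0.758×14.3031² = 232.5952.

£232.595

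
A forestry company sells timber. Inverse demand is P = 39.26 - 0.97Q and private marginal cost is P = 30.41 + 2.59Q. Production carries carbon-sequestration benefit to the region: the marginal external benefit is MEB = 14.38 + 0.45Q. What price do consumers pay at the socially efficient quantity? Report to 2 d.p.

Social marginal cost = private MC − MEB = 16.03 + 2.14Q.
Set SMC = demand: 16.03 + 2.14Q = 39.26 - 0.97Q → Q* = 7.4695.
Consumer price on the demand curve at Q*: 39.26 − 0.97×7.4695 = 32.0146.

P = 32.01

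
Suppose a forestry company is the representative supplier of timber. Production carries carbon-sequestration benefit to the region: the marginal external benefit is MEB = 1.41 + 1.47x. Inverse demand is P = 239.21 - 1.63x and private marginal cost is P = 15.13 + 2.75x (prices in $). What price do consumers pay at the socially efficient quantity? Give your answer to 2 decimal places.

Social marginal cost = private MC − MEB = 13.72 + 1.28x.
Set SMC = demand: 13.72 + 1.28x = 239.21 - 1.63x → x* = 77.4880.
Consumer price on the demand curve at x*: 239.21 − 1.63×77.4880 = 112.9046.

P = $112.90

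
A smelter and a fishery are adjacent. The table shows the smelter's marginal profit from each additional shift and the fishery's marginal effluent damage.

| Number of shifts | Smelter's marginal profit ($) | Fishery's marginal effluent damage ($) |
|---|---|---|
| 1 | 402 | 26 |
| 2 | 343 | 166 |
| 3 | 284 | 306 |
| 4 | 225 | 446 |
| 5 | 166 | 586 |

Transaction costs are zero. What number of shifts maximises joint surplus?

2

Bargaining reaches the level where marginal profit last exceeds marginal effluent damage.
That holds through level 2 (343 ≥ 166) but not at 3 (284 < 306).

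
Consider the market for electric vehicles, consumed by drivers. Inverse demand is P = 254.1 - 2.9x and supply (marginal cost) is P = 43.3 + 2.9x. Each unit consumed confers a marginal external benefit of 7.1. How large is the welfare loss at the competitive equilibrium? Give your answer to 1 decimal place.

Market equilibrium (private): 43.3 + 2.9x = 254.1 - 2.9x → x_m = 36.3448.
Social marginal benefit = demand + MEB = 261.2 - 2.9x.
Set SMB = MC: 261.2 - 2.9x = 43.3 + 2.9x → x* = 37.5690.
Between x* and x_m the wedge SMB − MC runs linearly from 0 to MEB(x_m), so the loss is a triangle.
DWL = ½ × 1.2242 × 7.1000 = 4.3459.

DWL = 4.3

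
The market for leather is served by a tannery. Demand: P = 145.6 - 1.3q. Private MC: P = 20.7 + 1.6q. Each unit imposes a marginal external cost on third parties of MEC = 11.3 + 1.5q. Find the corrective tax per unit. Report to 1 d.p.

tax = 50.0 per unit

Social marginal cost = private MC + MEC = 32.0 + 3.1q.
Set SMC = demand: 32.0 + 3.1q = 145.6 - 1.3q → q* = 25.8182.
The Pigouvian tax equals MEC at q*: 11.3 + 1.5×25.8182 = 50.0273.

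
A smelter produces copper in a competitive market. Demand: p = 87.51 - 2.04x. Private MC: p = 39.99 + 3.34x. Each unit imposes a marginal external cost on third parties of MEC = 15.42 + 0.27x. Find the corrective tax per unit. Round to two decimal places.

tax = 16.95 per unit

Social marginal cost = private MC + MEC = 55.41 + 3.61x.
Set SMC = demand: 55.41 + 3.61x = 87.51 - 2.04x → x* = 5.6814.
The Pigouvian tax equals MEC at x*: 15.42 + 0.27×5.6814 = 16.9540.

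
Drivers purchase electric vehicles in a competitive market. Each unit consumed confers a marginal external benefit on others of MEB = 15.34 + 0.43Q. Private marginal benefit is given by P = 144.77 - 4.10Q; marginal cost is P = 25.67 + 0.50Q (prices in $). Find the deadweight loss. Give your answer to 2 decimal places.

Market equilibrium (private): 25.67 + 0.50Q = 144.77 - 4.10Q → Q_m = 25.8913.
Social marginal benefit = demand + MEB = 160.11 - 3.67Q.
Set SMB = MC: 160.11 - 3.67Q = 25.67 + 0.50Q → Q* = 32.2398.
The loss is the area between SMB and MC from Q* to Q_m; with linear curves that's a triangle of height MEB(Q_m).
DWL = ½ × 6.3485 × 26.4733 = 84.0329.

DWL = $84.03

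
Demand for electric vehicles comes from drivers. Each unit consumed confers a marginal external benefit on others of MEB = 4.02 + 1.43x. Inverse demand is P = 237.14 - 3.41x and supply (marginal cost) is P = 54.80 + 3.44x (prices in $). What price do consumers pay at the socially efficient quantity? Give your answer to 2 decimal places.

Social marginal benefit = demand + MEB = 241.16 - 1.98x.
Set SMB = MC: 241.16 - 1.98x = 54.80 + 3.44x → x* = 34.3838.
Consumer price on the demand curve at x*: 237.14 − 3.41×34.3838 = 119.8912.

P = $119.89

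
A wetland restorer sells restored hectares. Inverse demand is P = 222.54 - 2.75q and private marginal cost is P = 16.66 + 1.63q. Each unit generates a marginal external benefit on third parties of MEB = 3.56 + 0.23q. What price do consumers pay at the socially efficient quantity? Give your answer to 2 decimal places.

Social marginal cost = private MC − MEB = 13.10 + 1.40q.
Set SMC = demand: 13.10 + 1.40q = 222.54 - 2.75q → q* = 50.4675.
Consumer price on the demand curve at q*: 222.54 − 2.75×50.4675 = 83.7544.

P = 83.75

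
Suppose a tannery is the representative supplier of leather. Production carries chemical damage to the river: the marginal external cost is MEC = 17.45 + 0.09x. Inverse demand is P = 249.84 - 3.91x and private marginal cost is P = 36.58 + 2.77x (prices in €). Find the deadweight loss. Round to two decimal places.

Market equilibrium (private): 36.58 + 2.77x = 249.84 - 3.91x → x_m = 31.9251.
Social marginal cost = private MC + MEC = 54.03 + 2.86x.
Set SMC = demand: 54.03 + 2.86x = 249.84 - 3.91x → x* = 28.9232.
Between x* and x_m the wedge SMC − demand runs linearly from 0 to MEC(x_m), so the loss is a triangle.
DWL = ½ × 3.0019 × 20.3233 = 30.5043.

DWL = €30.50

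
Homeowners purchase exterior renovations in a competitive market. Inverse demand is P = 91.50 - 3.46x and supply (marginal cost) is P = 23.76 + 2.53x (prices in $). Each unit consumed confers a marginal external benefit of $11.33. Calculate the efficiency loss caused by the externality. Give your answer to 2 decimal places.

DWL = $10.72

Market equilibrium (private): 23.76 + 2.53x = 91.50 - 3.46x → x_m = 11.3088.
Social marginal benefit = demand + MEB = 102.83 - 3.46x.
Set SMB = MC: 102.83 - 3.46x = 23.76 + 2.53x → x* = 13.2003.
The loss is the area between SMB and MC from x* to x_m; with linear curves that's a triangle of height MEB(x_m).
DWL = ½ × 1.8915 × 11.3300 = 10.7153.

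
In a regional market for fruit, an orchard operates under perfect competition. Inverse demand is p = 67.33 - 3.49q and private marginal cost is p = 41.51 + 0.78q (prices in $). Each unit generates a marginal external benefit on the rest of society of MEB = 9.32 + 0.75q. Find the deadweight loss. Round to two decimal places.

Market equilibrium (private): 41.51 + 0.78q = 67.33 - 3.49q → q_m = 6.0468.
Social marginal cost = private MC − MEB = 32.19 + 0.03q.
Set SMC = demand: 32.19 + 0.03q = 67.33 - 3.49q → q* = 9.9830.
The welfare-loss triangle has base |q_m − q*| and height MEB(q_m) (the vertical gap between SMC and demand is zero at q* and MEB at q_m).
DWL = ½ × 3.9362 × 13.8551 = 27.2682.

DWL = $27.27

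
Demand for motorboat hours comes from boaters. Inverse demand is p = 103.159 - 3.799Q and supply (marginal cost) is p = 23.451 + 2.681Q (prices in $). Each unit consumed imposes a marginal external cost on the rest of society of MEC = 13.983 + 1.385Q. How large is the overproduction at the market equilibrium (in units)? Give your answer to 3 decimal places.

3.944 units

Market equilibrium (private): 23.451 + 2.681Q = 103.159 - 3.799Q → Q_m = 12.3006.
Social marginal benefit = demand − MEC = 89.176 - 5.184Q.
Set SMB = MC: 89.176 - 5.184Q = 23.451 + 2.681Q → Q* = 8.3566.
Gap = |12.3006 − 8.3566| = 3.9440.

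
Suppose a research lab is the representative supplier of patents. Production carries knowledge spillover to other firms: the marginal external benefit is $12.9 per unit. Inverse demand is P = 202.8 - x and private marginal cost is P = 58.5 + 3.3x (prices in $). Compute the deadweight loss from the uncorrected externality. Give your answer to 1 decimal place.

DWL = $19.4

Market equilibrium (private): 58.5 + 3.3x = 202.8 - x → x_m = 33.5581.
Social marginal cost = private MC − MEB = 45.6 + 3.3x.
Set SMC = demand: 45.6 + 3.3x = 202.8 - x → x* = 36.5581.
Height of the DWL triangle at x_m is demand(x_m) − SMC(x_m) = MEB(x_m) = 12.9000.
DWL = ½ × 3.0000 × 12.9000 = 19.3500.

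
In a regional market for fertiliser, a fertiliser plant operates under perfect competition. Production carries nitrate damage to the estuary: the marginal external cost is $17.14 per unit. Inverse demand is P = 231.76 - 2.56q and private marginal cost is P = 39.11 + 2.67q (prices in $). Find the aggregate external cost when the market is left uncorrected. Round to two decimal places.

Market equilibrium (private): 39.11 + 2.67q = 231.76 - 2.56q → q_m = 36.8356.
Total external cost = MEC × q_m = 17.14 × 36.8356 = 631.3622.

$631.36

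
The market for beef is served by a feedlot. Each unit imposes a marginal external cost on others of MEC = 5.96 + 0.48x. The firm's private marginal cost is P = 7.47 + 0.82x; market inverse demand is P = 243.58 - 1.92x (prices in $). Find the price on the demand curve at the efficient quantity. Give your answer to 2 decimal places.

P = $106.35

Social marginal cost = private MC + MEC = 13.43 + 1.30x.
Set SMC = demand: 13.43 + 1.30x = 243.58 - 1.92x → x* = 71.4752.
Consumer price on the demand curve at x*: 243.58 − 1.92×71.4752 = 106.3476.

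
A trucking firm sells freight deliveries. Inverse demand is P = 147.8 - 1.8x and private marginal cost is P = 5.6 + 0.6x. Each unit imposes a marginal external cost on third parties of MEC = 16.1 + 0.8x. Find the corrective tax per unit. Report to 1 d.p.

tax = 47.6 per unit

Social marginal cost = private MC + MEC = 21.7 + 1.4x.
Set SMC = demand: 21.7 + 1.4x = 147.8 - 1.8x → x* = 39.4063.
The Pigouvian tax equals MEC at x*: 16.1 + 0.8×39.4063 = 47.6250.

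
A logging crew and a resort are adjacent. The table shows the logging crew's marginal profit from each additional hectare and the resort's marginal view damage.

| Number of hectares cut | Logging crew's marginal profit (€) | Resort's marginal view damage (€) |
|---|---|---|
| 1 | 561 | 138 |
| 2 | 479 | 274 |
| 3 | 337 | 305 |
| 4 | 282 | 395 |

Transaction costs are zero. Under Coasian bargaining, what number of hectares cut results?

3

Bargaining reaches the level where marginal profit last exceeds marginal view damage.
That holds through level 3 (337 ≥ 305) but not at 4 (282 < 395).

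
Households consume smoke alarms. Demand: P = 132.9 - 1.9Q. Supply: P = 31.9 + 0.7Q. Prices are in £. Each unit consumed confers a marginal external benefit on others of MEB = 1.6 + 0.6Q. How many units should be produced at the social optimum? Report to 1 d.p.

Q* = 51.3

Social marginal benefit = demand + MEB = 134.5 - 1.3Q.
Set SMB = MC: 134.5 - 1.3Q = 31.9 + 0.7Q → Q* = 51.3000.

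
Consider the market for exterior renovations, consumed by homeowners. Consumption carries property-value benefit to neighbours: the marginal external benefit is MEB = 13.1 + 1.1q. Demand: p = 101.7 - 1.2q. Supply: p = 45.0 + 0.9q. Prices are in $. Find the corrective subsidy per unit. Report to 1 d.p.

subsidy = $89.9 per unit

Social marginal benefit = demand + MEB = 114.8 - 0.1q.
Set SMB = MC: 114.8 - 0.1q = 45.0 + 0.9q → q* = 69.8000.
The Pigouvian subsidy equals MEB at q*: 13.1 + 1.1×69.8000 = 89.8800.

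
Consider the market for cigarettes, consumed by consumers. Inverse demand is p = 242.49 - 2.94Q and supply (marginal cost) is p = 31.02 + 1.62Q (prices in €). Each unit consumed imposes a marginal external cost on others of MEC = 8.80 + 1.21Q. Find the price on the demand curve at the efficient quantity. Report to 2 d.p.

P = €139.22

Social marginal benefit = demand − MEC = 233.69 - 4.15Q.
Set SMB = MC: 233.69 - 4.15Q = 31.02 + 1.62Q → Q* = 35.1248.
Consumer price on the demand curve at Q*: 242.49 − 2.94×35.1248 = 139.2231.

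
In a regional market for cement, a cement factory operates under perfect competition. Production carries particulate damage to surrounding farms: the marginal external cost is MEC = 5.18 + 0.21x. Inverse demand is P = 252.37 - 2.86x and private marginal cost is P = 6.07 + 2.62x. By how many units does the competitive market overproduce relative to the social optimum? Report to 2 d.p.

2.57 units

Market equilibrium (private): 6.07 + 2.62x = 252.37 - 2.86x → x_m = 44.9453.
Social marginal cost = private MC + MEC = 11.25 + 2.83x.
Set SMC = demand: 11.25 + 2.83x = 252.37 - 2.86x → x* = 42.3761.
Gap = |44.9453 − 42.3761| = 2.5692.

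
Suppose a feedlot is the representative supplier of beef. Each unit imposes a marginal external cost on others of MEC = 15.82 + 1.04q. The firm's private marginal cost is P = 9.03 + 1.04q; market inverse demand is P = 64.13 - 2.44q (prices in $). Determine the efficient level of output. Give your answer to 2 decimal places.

q* = 8.69

Social marginal cost = private MC + MEC = 24.85 + 2.08q.
Set SMC = demand: 24.85 + 2.08q = 64.13 - 2.44q → q* = 8.6903.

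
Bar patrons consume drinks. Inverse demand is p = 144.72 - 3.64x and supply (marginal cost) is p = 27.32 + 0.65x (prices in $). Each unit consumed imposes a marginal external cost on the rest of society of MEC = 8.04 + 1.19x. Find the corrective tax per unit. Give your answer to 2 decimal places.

tax = $31.79 per unit

Social marginal benefit = demand − MEC = 136.68 - 4.83x.
Set SMB = MC: 136.68 - 4.83x = 27.32 + 0.65x → x* = 19.9562.
The Pigouvian tax equals MEC at x*: 8.04 + 1.19×19.9562 = 31.7879.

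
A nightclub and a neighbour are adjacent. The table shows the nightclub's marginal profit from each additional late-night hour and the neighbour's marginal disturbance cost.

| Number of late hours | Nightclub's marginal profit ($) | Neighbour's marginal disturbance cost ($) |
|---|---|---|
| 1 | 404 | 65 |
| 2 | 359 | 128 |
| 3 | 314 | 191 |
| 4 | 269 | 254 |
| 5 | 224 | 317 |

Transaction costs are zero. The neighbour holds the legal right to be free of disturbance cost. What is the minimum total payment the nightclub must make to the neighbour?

Efficient level: marginal profit ≥ marginal disturbance cost through level 4, so k* = 4.
With the neighbour holding the right, the nightclub must at least compensate total damage at k*: 65 + 128 + 191 + 254 = 638.

$638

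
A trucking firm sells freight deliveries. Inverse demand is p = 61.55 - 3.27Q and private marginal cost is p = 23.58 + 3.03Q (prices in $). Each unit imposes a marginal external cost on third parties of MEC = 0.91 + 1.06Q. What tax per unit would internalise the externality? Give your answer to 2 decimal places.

tax = $6.25 per unit

Social marginal cost = private MC + MEC = 24.49 + 4.09Q.
Set SMC = demand: 24.49 + 4.09Q = 61.55 - 3.27Q → Q* = 5.0353.
The Pigouvian tax equals MEC at Q*: 0.91 + 1.06×5.0353 = 6.2474.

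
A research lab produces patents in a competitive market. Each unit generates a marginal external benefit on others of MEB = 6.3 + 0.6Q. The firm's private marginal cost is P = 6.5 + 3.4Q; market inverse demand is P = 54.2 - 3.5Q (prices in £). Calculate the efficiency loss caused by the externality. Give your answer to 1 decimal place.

Market equilibrium (private): 6.5 + 3.4Q = 54.2 - 3.5Q → Q_m = 6.9130.
Social marginal cost = private MC − MEB = 0.2 + 2.8Q.
Set SMC = demand: 0.2 + 2.8Q = 54.2 - 3.5Q → Q* = 8.5714.
Between Q* and Q_m the wedge demand − SMC runs linearly from 0 to MEB(Q_m), so the loss is a triangle.
DWL = ½ × 1.6584 × 10.4478 = 8.6633.

DWL = £8.7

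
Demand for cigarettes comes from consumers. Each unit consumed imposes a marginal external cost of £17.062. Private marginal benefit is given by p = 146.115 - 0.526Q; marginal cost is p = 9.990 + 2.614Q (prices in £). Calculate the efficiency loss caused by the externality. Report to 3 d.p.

Market equilibrium (private): 9.990 + 2.614Q = 146.115 - 0.526Q → Q_m = 43.3519.
Social marginal benefit = demand − MEC = 129.053 - 0.526Q.
Set SMB = MC: 129.053 - 0.526Q = 9.990 + 2.614Q → Q* = 37.9182.
The loss is the area between SMB and MC from Q* to Q_m; with linear curves that's a triangle of height MEC(Q_m).
DWL = ½ × 5.4337 × 17.0620 = 46.3549.

DWL = £46.355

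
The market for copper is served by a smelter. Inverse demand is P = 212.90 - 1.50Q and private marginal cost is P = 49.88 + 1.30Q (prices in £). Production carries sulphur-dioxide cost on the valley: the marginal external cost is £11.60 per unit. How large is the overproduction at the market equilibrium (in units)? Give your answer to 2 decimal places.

4.14 units

Market equilibrium (private): 49.88 + 1.30Q = 212.90 - 1.50Q → Q_m = 58.2214.
Social marginal cost = private MC + MEC = 61.48 + 1.30Q.
Set SMC = demand: 61.48 + 1.30Q = 212.90 - 1.50Q → Q* = 54.0786.
Gap = |58.2214 − 54.0786| = 4.1428.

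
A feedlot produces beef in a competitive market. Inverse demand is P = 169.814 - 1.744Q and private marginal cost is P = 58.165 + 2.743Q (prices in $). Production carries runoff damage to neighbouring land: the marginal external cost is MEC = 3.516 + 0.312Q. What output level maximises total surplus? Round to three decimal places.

Q* = 22.532

Social marginal cost = private MC + MEC = 61.681 + 3.055Q.
Set SMC = demand: 61.681 + 3.055Q = 169.814 - 1.744Q → Q* = 22.5324.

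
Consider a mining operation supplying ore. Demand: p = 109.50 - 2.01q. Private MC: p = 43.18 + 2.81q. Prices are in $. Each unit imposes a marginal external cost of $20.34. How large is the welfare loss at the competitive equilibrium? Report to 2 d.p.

DWL = $42.92

Market equilibrium (private): 43.18 + 2.81q = 109.50 - 2.01q → q_m = 13.7593.
Social marginal cost = private MC + MEC = 63.52 + 2.81q.
Set SMC = demand: 63.52 + 2.81q = 109.50 - 2.01q → q* = 9.5394.
The welfare-loss triangle has base |q_m − q*| and height MEC(q_m) (the vertical gap between SMC and demand is zero at q* and MEC at q_m).
DWL = ½ × 4.2199 × 20.3400 = 42.9164.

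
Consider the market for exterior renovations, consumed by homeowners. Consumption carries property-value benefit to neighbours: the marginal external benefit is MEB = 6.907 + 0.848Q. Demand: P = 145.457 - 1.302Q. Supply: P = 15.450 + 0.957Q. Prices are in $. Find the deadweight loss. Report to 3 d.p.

DWL = $1099.788

Market equilibrium (private): 15.450 + 0.957Q = 145.457 - 1.302Q → Q_m = 57.5507.
Social marginal benefit = demand + MEB = 152.364 - 0.454Q.
Set SMB = MC: 152.364 - 0.454Q = 15.450 + 0.957Q → Q* = 97.0333.
The loss is the area between SMB and MC from Q* to Q_m; with linear curves that's a triangle of height MEB(Q_m).
DWL = ½ × 39.4826 × 55.7100 = 1099.7878.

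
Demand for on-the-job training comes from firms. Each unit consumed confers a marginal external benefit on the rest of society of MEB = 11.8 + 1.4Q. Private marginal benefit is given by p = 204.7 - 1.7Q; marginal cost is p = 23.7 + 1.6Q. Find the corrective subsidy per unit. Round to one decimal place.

Social marginal benefit = demand + MEB = 216.5 - 0.3Q.
Set SMB = MC: 216.5 - 0.3Q = 23.7 + 1.6Q → Q* = 101.4737.
The Pigouvian subsidy equals MEB at Q*: 11.8 + 1.4×101.4737 = 153.8632.

subsidy = 153.9 per unit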